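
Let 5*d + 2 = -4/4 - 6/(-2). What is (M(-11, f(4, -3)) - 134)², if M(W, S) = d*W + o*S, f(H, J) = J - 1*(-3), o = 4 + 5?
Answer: 17956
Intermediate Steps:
d = 0 (d = -⅖ + (-4/4 - 6/(-2))/5 = -⅖ + (-4*¼ - 6*(-½))/5 = -⅖ + (-1 + 3)/5 = -⅖ + (⅕)*2 = -⅖ + ⅖ = 0)
o = 9
f(H, J) = 3 + J (f(H, J) = J + 3 = 3 + J)
M(W, S) = 9*S (M(W, S) = 0*W + 9*S = 0 + 9*S = 9*S)
(M(-11, f(4, -3)) - 134)² = (9*(3 - 3) - 134)² = (9*0 - 134)² = (0 - 134)² = (-134)² = 17956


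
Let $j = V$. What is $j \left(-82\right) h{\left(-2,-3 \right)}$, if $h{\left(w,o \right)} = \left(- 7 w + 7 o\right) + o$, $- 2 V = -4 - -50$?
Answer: $-18860$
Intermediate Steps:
$V = -23$ ($V = - \frac{-4 - -50}{2} = - \frac{-4 + 50}{2} = \left(- \frac{1}{2}\right) 46 = -23$)
$h{\left(w,o \right)} = - 7 w + 8 o$
$j = -23$
$j \left(-82\right) h{\left(-2,-3 \right)} = \left(-23\right) \left(-82\right) \left(\left(-7\right) \left(-2\right) + 8 \left(-3\right)\right) = 1886 \left(14 - 24\right) = 1886 \left(-10\right) = -18860$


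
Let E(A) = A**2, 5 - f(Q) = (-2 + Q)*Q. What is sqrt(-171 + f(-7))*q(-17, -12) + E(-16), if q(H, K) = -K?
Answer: 256 + 12*I*sqrt(229) ≈ 256.0 + 181.59*I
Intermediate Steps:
f(Q) = 5 - Q*(-2 + Q) (f(Q) = 5 - (-2 + Q)*Q = 5 - Q*(-2 + Q))
sqrt(-171 + f(-7))*q(-17, -12) + E(-16) = sqrt(-171 + (5 - 1*(-7)**2 + 2*(-7)))*(-1*(-12)) + (-16)**2 = sqrt(-171 + (5 - 1*49 - 14))*12 + 256 = sqrt(-171 + (5 - 49 - 14))*12 + 256 = sqrt(-171 - 58)*12 + 256 = sqrt(-229)*12 + 256 = (I*sqrt(229))*12 + 256 = 12*I*sqrt(229) + 256 = 256 + 12*I*sqrt(229)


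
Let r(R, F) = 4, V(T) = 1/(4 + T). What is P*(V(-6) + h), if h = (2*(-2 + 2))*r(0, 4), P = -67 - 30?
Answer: 97/2 ≈ 48.500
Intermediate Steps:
P = -97
h = 0 (h = (2*(-2 + 2))*4 = (2*0)*4 = 0*4 = 0)
P*(V(-6) + h) = -97*(1/(4 - 6) + 0) = -97*(1/(-2) + 0) = -97*(-½ + 0) = -97*(-½) = 97/2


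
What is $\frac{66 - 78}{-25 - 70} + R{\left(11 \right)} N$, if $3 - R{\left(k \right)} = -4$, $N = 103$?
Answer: $\frac{68507}{95} \approx 721.13$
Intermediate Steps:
$R{\left(k \right)} = 7$ ($R{\left(k \right)} = 3 - -4 = 3 + 4 = 7$)
$\frac{66 - 78}{-25 - 70} + R{\left(11 \right)} N = \frac{66 - 78}{-25 - 70} + 7 \cdot 103 = - \frac{12}{-95} + 721 = \left(-12\right) \left(- \frac{1}{95}\right) + 721 = \frac{12}{95} + 721 = \frac{68507}{95}$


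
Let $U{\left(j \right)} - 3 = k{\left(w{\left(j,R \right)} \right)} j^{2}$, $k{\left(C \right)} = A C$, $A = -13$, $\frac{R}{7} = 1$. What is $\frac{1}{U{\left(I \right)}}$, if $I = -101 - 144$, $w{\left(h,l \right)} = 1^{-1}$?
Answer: $- \frac{1}{780322} \approx -1.2815 \cdot 10^{-6}$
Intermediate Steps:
$R = 7$ ($R = 7 \cdot 1 = 7$)
$w{\left(h,l \right)} = 1$
$I = -245$ ($I = -101 - 144 = -245$)
$k{\left(C \right)} = - 13 C$
$U{\left(j \right)} = 3 - 13 j^{2}$ ($U{\left(j \right)} = 3 + \left(-13\right) 1 j^{2} = 3 - 13 j^{2}$)
$\frac{1}{U{\left(I \right)}} = \frac{1}{3 - 13 \left(-245\right)^{2}} = \frac{1}{3 - 780325} = \frac{1}{-780322} = - \frac{1}{780322}$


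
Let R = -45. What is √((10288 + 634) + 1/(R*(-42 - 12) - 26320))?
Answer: √6233535972310/23890 ≈ 104.51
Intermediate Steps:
√((10288 + 634) + 1/(R*(-42 - 12) - 26320)) = √((10288 + 634) + 1/(-45*(-42 - 12) - 26320)) = √(10922 + 1/(-45*(-54) - 26320)) = √(10922 + 1/(2430 - 26320)) = √(10922 + 1/(-23890)) = √(10922 - 1/23890) = √(260926579/23890) = √6233535972310/23890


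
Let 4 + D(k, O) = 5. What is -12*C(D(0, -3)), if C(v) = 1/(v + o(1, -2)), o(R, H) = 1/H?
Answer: -24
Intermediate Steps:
o(R, H) = 1/H
D(k, O) = 1 (D(k, O) = -4 + 5 = 1)
C(v) = 1/(-½ + v) (C(v) = 1/(v + 1/(-2)) = 1/(v - ½) = 1/(-½ + v))
-12*C(D(0, -3)) = -24/(-1 + 2*1) = -24/(-1 + 2) = -24/1 = -24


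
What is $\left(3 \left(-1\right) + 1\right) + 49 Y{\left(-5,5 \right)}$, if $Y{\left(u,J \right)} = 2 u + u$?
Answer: $-737$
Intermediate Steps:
$Y{\left(u,J \right)} = 3 u$
$\left(3 \left(-1\right) + 1\right) + 49 Y{\left(-5,5 \right)} = \left(3 \left(-1\right) + 1\right) + 49 \cdot 3 \left(-5\right) = \left(-3 + 1\right) + 49 \left(-15\right) = -2 - 735 = -737$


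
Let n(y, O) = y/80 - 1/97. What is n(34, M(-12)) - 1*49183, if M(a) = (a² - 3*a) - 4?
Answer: -190828431/3880 ≈ -49183.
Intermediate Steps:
M(a) = -4 + a² - 3*a
n(y, O) = -1/97 + y/80 (n(y, O) = y*(1/80) - 1*1/97 = y/80 - 1/97 = -1/97 + y/80)
n(34, M(-12)) - 1*49183 = (-1/97 + (1/80)*34) - 1*49183 = (-1/97 + 17/40) - 49183 = 1609/3880 - 49183 = -190828431/3880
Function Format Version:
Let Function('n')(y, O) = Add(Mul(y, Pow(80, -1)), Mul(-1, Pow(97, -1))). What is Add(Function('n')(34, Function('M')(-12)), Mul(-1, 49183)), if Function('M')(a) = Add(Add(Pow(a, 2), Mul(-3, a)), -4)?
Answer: Rational(-190828431, 3880) ≈ -49183.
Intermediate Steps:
Function('M')(a) = Add(-4, Pow(a, 2), Mul(-3, a))
Function('n')(y, O) = Add(Rational(-1, 97), Mul(Rational(1, 80), y)) (Function('n')(y, O) = Add(Mul(y, Rational(1, 80)), Mul(-1, Rational(1, 97))) = Add(Mul(Rational(1, 80), y), Rational(-1, 97)) = Add(Rational(-1, 97), Mul(Rational(1, 80), y)))
Add(Function('n')(34, Function('M')(-12)), Mul(-1, 49183)) = Add(Add(Rational(-1, 97), Mul(Rational(1, 80), 34)), Mul(-1, 49183)) = Add(Add(Rational(-1, 97), Rational(17, 40)), -49183) = Add(Rational(1609, 3880), -49183) = Rational(-190828431, 3880)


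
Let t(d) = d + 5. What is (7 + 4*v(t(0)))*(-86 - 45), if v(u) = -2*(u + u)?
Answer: 9563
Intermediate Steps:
t(d) = 5 + d
v(u) = -4*u
(7 + 4*v(t(0)))*(-86 - 45) = (7 + 4*(-4*(5 + 0)))*(-86 - 45) = (7 + 4*(-4*5))*(-131) = (7 + 4*(-20))*(-131) = (7 - 80)*(-131) = -73*(-131) = 9563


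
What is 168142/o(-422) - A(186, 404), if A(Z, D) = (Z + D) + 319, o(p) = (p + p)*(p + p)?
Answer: -323672641/356168 ≈ -908.76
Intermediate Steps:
o(p) = 4*p² (o(p) = (2*p)*(2*p) = 4*p²)
A(Z, D) = 319 + D + Z (A(Z, D) = (D + Z) + 319 = 319 + D + Z)
168142/o(-422) - A(186, 404) = 168142/((4*(-422)²)) - (319 + 404 + 186) = 168142/((4*178084)) - 1*909 = 168142/712336 - 909 = 168142*(1/712336) - 909 = 84071/356168 - 909 = -323672641/356168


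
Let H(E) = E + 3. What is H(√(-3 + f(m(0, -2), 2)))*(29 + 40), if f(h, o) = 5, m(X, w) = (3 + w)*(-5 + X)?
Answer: 207 + 69*√2 ≈ 304.58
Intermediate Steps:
m(X, w) = (-5 + X)*(3 + w)
H(E) = 3 + E
H(√(-3 + f(m(0, -2), 2)))*(29 + 40) = (3 + √(-3 + 5))*(29 + 40) = (3 + √2)*69 = 207 + 69*√2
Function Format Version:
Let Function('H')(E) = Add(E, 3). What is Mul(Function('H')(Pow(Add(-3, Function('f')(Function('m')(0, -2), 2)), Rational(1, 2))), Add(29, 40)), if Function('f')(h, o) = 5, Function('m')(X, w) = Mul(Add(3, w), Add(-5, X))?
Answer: Add(207, Mul(69, Pow(2, Rational(1, 2)))) ≈ 304.58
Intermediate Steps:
Function('m')(X, w) = Mul(Add(-5, X), Add(3, w))
Function('H')(E) = Add(3, E)
Mul(Function('H')(Pow(Add(-3, Function('f')(Function('m')(0, -2), 2)), Rational(1, 2))), Add(29, 40)) = Mul(Add(3, Pow(Add(-3, 5), Rational(1, 2))), Add(29, 40)) = Mul(Add(3, Pow(2, Rational(1, 2))), 69) = Add(207, Mul(69, Pow(2, Rational(1, 2))))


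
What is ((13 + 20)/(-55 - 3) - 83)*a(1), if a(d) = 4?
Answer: -9694/29 ≈ -334.28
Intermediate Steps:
((13 + 20)/(-55 - 3) - 83)*a(1) = ((13 + 20)/(-55 - 3) - 83)*4 = (33/(-58) - 83)*4 = (33*(-1/58) - 83)*4 = (-33/58 - 83)*4 = -4847/58*4 = -9694/29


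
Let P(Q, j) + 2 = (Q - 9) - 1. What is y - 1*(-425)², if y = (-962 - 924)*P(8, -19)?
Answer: -173081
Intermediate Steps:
P(Q, j) = -12 + Q (P(Q, j) = -2 + ((Q - 9) - 1) = -2 + ((-9 + Q) - 1) = -2 + (-10 + Q) = -12 + Q)
y = 7544 (y = (-962 - 924)*(-12 + 8) = -1886*(-4) = 7544)
y - 1*(-425)² = 7544 - 1*(-425)² = 7544 - 1*180625 = 7544 - 180625 = -173081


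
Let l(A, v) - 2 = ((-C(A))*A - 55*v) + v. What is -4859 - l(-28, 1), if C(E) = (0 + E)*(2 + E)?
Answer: -25191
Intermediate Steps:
C(E) = E*(2 + E)
l(A, v) = 2 - 54*v - A²*(2 + A) (l(A, v) = 2 + (((-A*(2 + A))*A - 55*v) + v) = 2 + ((-A²*(2 + A) - 55*v) + v) = 2 + ((-55*v - A²*(2 + A)) + v) = 2 + (-54*v - A²*(2 + A)) = 2 - 54*v - A²*(2 + A))
-4859 - l(-28, 1) = -4859 - (2 - 54*1 - 1*(-28)²*(2 - 28)) = -4859 - (2 - 54 - 1*784*(-26)) = -4859 - (2 - 54 + 20384) = -4859 - 1*20332 = -4859 - 20332 = -25191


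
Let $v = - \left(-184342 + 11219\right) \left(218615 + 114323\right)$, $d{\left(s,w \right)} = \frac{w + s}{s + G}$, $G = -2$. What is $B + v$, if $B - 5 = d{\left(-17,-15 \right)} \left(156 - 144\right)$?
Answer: $\frac{1095145282585}{19} \approx 5.7639 \cdot 10^{10}$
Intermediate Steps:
$d{\left(s,w \right)} = \frac{s + w}{-2 + s}$ ($d{\left(s,w \right)} = \frac{w + s}{s - 2} = \frac{s + w}{-2 + s}$)
$B = \frac{479}{19}$ ($B = 5 + \frac{-17 - 15}{-2 - 17} \left(156 - 144\right) = 5 + \frac{1}{-19} \left(-32\right) 12 = 5 + \left(- \frac{1}{19}\right) \left(-32\right) 12 = 5 + \frac{32}{19} \cdot 12 = 5 + \frac{384}{19} = \frac{479}{19} \approx 25.211$)
$v = 57639225374$ ($v = - \left(-173123\right) 332938 = \left(-1\right) \left(-57639225374\right) = 57639225374$)
$B + v = \frac{479}{19} + 57639225374 = \frac{1095145282585}{19}$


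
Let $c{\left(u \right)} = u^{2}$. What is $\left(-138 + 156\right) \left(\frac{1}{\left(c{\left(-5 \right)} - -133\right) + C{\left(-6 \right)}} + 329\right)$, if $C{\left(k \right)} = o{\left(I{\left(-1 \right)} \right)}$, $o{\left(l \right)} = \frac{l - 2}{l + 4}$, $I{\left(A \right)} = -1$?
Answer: $\frac{929772}{157} \approx 5922.1$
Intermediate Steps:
$o{\left(l \right)} = \frac{-2 + l}{4 + l}$
$C{\left(k \right)} = -1$ ($C{\left(k \right)} = \frac{-2 - 1}{4 - 1} = \frac{1}{3} \left(-3\right) = -1$)
$\left(-138 + 156\right) \left(\frac{1}{\left(c{\left(-5 \right)} - -133\right) + C{\left(-6 \right)}} + 329\right) = \left(-138 + 156\right) \left(\frac{1}{\left(\left(-5\right)^{2} - -133\right) - 1} + 329\right) = 18 \left(\frac{1}{\left(25 + 133\right) - 1} + 329\right) = 18 \left(\frac{1}{158 - 1} + 329\right) = 18 \left(\frac{1}{157} + 329\right) = 18 \cdot \frac{51654}{157} = \frac{929772}{157}$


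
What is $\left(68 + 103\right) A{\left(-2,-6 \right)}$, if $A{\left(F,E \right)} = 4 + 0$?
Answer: $684$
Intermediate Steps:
$A{\left(F,E \right)} = 4$
$\left(68 + 103\right) A{\left(-2,-6 \right)} = \left(68 + 103\right) 4 = 171 \cdot 4 = 684$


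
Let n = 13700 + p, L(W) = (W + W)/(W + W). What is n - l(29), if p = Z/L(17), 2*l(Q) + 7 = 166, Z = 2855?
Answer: 32951/2 ≈ 16476.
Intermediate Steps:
l(Q) = 159/2 (l(Q) = -7/2 + (½)*166 = -7/2 + 83 = 159/2)
L(W) = 1 (L(W) = (2*W)/((2*W)) = (2*W)*(1/(2*W)) = 1)
p = 2855 (p = 2855/1 = 2855*1 = 2855)
n = 16555 (n = 13700 + 2855 = 16555)
n - l(29) = 16555 - 1*159/2 = 16555 - 159/2 = 32951/2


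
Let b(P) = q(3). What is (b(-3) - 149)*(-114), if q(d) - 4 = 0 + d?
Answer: 16188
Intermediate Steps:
q(d) = 4 + d (q(d) = 4 + (0 + d) = 4 + d)
b(P) = 7 (b(P) = 4 + 3 = 7)
(b(-3) - 149)*(-114) = (7 - 149)*(-114) = -142*(-114) = 16188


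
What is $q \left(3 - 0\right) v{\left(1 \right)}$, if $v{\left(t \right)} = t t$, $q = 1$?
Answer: $3$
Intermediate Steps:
$v{\left(t \right)} = t^{2}$
$q \left(3 - 0\right) v{\left(1 \right)} = 1 \left(3 - 0\right) 1^{2} = 1 \left(3 + 0\right) 1 = 1 \cdot 3 \cdot 1 = 3 \cdot 1 = 3$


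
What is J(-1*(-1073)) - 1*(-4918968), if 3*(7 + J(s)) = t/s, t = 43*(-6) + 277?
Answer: 15834135478/3219 ≈ 4.9190e+6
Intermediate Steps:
t = 19 (t = -258 + 277 = 19)
J(s) = -7 + 19/(3*s) (J(s) = -7 + (19/s)/3 = -7 + 19/(3*s))
J(-1*(-1073)) - 1*(-4918968) = (-7 + 19/(3*((-1*(-1073))))) - 1*(-4918968) = (-7 + (19/3)/1073) + 4918968 = (-7 + (19/3)*(1/1073)) + 4918968 = (-7 + 19/3219) + 4918968 = -22514/3219 + 4918968 = 15834135478/3219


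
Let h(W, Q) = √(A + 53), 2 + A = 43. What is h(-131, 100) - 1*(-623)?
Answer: 623 + √94 ≈ 632.70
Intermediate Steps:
A = 41 (A = -2 + 43 = 41)
h(W, Q) = √94 (h(W, Q) = √(41 + 53) = √94)
h(-131, 100) - 1*(-623) = √94 - 1*(-623) = √94 + 623 = 623 + √94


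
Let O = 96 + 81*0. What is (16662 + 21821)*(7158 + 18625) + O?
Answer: 992207285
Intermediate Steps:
O = 96 (O = 96 + 0 = 96)
(16662 + 21821)*(7158 + 18625) + O = (16662 + 21821)*(7158 + 18625) + 96 = 38483*25783 + 96 = 992207189 + 96 = 992207285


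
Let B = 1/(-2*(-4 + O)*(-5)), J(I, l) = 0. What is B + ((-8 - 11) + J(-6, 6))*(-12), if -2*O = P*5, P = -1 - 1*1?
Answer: 2281/10 ≈ 228.10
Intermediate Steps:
P = -2 (P = -1 - 1 = -2)
O = 5 (O = -(-1)*5 = -½*(-10) = 5)
B = ⅒ (B = 1/(-2*(-4 + 5)*(-5)) = 1/(-2*1*(-5)) = 1/(-2*(-5)) = 1/10 = ⅒ ≈ 0.10000)
B + ((-8 - 11) + J(-6, 6))*(-12) = ⅒ + ((-8 - 11) + 0)*(-12) = ⅒ + (-19 + 0)*(-12) = ⅒ - 19*(-12) = ⅒ + 228 = 2281/10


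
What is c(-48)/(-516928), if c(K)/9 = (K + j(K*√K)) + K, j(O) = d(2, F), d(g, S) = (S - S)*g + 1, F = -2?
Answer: 855/516928 ≈ 0.0016540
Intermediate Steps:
d(g, S) = 1 (d(g, S) = 0*g + 1 = 0 + 1 = 1)
j(O) = 1
c(K) = 9 + 18*K (c(K) = 9*((K + 1) + K) = 9*((1 + K) + K) = 9*(1 + 2*K) = 9 + 18*K)
c(-48)/(-516928) = (9 + 18*(-48))/(-516928) = (9 - 864)*(-1/516928) = -855*(-1/516928) = 855/516928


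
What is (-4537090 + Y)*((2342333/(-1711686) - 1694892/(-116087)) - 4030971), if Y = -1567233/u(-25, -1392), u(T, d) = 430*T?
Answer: 39065000831640478365273544027/2136073296331500 ≈ 1.8288e+13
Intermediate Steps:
Y = 1567233/10750 (Y = -1567233/(430*(-25)) = -1567233/(-10750) = -1567233*(-1/10750) = 1567233/10750 ≈ 145.79)
(-4537090 + Y)*((2342333/(-1711686) - 1694892/(-116087)) - 4030971) = (-4537090 + 1567233/10750)*((2342333/(-1711686) - 1694892/(-116087)) - 4030971) = -48772150267*((2342333*(-1/1711686) - 1694892*(-1/116087)) - 4030971)/10750 = -48772150267*((-2342333/1711686 + 1694892/116087) - 4030971)/10750 = -48772150267*(2629208496941/198704492682 - 4030971)/10750 = -48772150267/10750*(-800969418362357281/198704492682) = 39065000831640478365273544027/2136073296331500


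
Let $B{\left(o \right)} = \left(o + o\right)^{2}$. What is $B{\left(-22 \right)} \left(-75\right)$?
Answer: $-145200$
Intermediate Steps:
$B{\left(o \right)} = 4 o^{2}$ ($B{\left(o \right)} = \left(2 o\right)^{2} = 4 o^{2}$)
$B{\left(-22 \right)} \left(-75\right) = 4 \left(-22\right)^{2} \left(-75\right) = 4 \cdot 484 \left(-75\right) = 1936 \left(-75\right) = -145200$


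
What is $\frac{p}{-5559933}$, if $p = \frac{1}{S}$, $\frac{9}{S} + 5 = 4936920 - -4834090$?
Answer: $- \frac{9771005}{50039397} \approx -0.19527$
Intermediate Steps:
$S = \frac{9}{9771005}$ ($S = \frac{9}{-5 + \left(4936920 - -4834090\right)} = \frac{9}{-5 + \left(4936920 + 4834090\right)} = \frac{9}{-5 + 9771010} = \frac{9}{9771005} \approx 9.2109 \cdot 10^{-7}$)
$p = \frac{9771005}{9}$ ($p = \frac{1}{\frac{9}{9771005}} = \frac{9771005}{9} \approx 1.0857 \cdot 10^{6}$)
$\frac{p}{-5559933} = \frac{9771005}{9 \left(-5559933\right)} = \frac{9771005}{9} \left(- \frac{1}{5559933}\right) = - \frac{9771005}{50039397}$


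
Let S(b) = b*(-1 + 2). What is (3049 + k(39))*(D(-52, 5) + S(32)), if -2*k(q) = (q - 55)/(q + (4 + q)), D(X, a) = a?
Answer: 4625481/41 ≈ 1.1282e+5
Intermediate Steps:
k(q) = -(-55 + q)/(2*(4 + 2*q)) (k(q) = -(q - 55)/(2*(q + (4 + q))) = -(-55 + q)/(2*(4 + 2*q)))
S(b) = b (S(b) = b*1 = b)
(3049 + k(39))*(D(-52, 5) + S(32)) = (3049 + (55 - 1*39)/(4*(2 + 39)))*(5 + 32) = (3049 + (¼)*(55 - 39)/41)*37 = (3049 + (¼)*(1/41)*16)*37 = (3049 + 4/41)*37 = (125013/41)*37 = 4625481/41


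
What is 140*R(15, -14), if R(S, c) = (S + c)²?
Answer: 140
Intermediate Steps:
140*R(15, -14) = 140*(15 - 14)² = 140*1² = 140*1 = 140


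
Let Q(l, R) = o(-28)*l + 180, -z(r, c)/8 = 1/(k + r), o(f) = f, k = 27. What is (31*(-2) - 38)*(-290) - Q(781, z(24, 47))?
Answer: 50688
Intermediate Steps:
z(r, c) = -8/(27 + r)
Q(l, R) = 180 - 28*l (Q(l, R) = -28*l + 180 = 180 - 28*l)
(31*(-2) - 38)*(-290) - Q(781, z(24, 47)) = (31*(-2) - 38)*(-290) - (180 - 28*781) = (-62 - 38)*(-290) - (180 - 21868) = -100*(-290) - 1*(-21688) = 29000 + 21688 = 50688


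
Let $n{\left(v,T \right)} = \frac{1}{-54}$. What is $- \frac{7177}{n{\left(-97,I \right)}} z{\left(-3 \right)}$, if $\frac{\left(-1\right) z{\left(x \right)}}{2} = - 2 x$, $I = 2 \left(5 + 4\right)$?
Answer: $-4650696$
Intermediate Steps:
$I = 18$ ($I = 2 \cdot 9 = 18$)
$n{\left(v,T \right)} = - \frac{1}{54}$
$z{\left(x \right)} = 4 x$ ($z{\left(x \right)} = - 2 \left(- 2 x\right) = 4 x$)
$- \frac{7177}{n{\left(-97,I \right)}} z{\left(-3 \right)} = - \frac{7177}{- \frac{1}{54}} \cdot 4 \left(-3\right) = \left(-7177\right) \left(-54\right) \left(-12\right) = 387558 \left(-12\right) = -4650696$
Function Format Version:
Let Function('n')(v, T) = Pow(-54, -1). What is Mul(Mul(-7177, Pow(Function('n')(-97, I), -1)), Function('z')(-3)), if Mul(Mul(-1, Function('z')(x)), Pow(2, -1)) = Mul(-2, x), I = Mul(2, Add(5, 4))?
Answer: -4650696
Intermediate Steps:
I = 18 (I = Mul(2, 9) = 18)
Function('n')(v, T) = Rational(-1, 54)
Function('z')(x) = Mul(4, x) (Function('z')(x) = Mul(-2, Mul(-2, x)) = Mul(4, x))
Mul(Mul(-7177, Pow(Function('n')(-97, I), -1)), Function('z')(-3)) = Mul(Mul(-7177, Pow(Rational(-1, 54), -1)), Mul(4, -3)) = Mul(Mul(-7177, -54), -12) = Mul(387558, -12) = -4650696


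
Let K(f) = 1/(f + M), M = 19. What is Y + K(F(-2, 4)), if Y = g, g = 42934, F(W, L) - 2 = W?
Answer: 815747/19 ≈ 42934.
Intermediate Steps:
F(W, L) = 2 + W
Y = 42934
K(f) = 1/(19 + f) (K(f) = 1/(f + 19) = 1/(19 + f))
Y + K(F(-2, 4)) = 42934 + 1/(19 + (2 - 2)) = 42934 + 1/(19 + 0) = 42934 + 1/19 = 815747/19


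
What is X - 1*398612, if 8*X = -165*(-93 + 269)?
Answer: -402242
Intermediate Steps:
X = -3630 (X = (-165*(-93 + 269))/8 = (-165*176)/8 = (1/8)*(-29040) = -3630)
X - 1*398612 = -3630 - 1*398612 = -3630 - 398612 = -402242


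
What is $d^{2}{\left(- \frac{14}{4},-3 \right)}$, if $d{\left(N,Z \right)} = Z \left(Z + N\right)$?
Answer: $\frac{1521}{4} \approx 380.25$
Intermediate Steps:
$d{\left(N,Z \right)} = Z \left(N + Z\right)$
$d^{2}{\left(- \frac{14}{4},-3 \right)} = \left(- 3 \left(- \frac{14}{4} - 3\right)\right)^{2} = \left(- 3 \left(\left(-14\right) \frac{1}{4} - 3\right)\right)^{2} = \left(- 3 \left(- \frac{7}{2} - 3\right)\right)^{2} = \left(\left(-3\right) \left(- \frac{13}{2}\right)\right)^{2} = \left(\frac{39}{2}\right)^{2} = \frac{1521}{4}$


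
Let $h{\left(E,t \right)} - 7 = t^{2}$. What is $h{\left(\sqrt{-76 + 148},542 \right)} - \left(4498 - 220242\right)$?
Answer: $509515$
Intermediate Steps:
$h{\left(E,t \right)} = 7 + t^{2}$
$h{\left(\sqrt{-76 + 148},542 \right)} - \left(4498 - 220242\right) = \left(7 + 542^{2}\right) - \left(4498 - 220242\right) = \left(7 + 293764\right) - \left(4498 - 220242\right) = 293771 - -215744 = 293771 + 215744 = 509515$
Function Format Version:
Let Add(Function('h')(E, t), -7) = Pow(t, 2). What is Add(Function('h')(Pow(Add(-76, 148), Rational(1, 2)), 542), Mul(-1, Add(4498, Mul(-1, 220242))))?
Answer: 509515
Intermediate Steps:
Function('h')(E, t) = Add(7, Pow(t, 2))
Add(Function('h')(Pow(Add(-76, 148), Rational(1, 2)), 542), Mul(-1, Add(4498, Mul(-1, 220242)))) = Add(Add(7, Pow(542, 2)), Mul(-1, Add(4498, Mul(-1, 220242)))) = Add(Add(7, 293764), Mul(-1, Add(4498, -220242))) = Add(293771, Mul(-1, -215744)) = Add(293771, 215744) = 509515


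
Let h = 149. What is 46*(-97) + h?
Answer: -4313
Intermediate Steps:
46*(-97) + h = 46*(-97) + 149 = -4462 + 149 = -4313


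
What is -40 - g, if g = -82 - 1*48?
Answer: 90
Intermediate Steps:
g = -130 (g = -82 - 48 = -130)
-40 - g = -40 - 1*(-130) = -40 + 130 = 90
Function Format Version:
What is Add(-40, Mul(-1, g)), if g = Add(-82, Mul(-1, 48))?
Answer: 90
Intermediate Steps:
g = -130 (g = Add(-82, -48) = -130)
Add(-40, Mul(-1, g)) = Add(-40, Mul(-1, -130)) = Add(-40, 130) = 90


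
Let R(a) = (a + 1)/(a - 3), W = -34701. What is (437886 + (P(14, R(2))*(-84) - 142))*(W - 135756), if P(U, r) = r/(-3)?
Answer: -74602210620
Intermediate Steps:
R(a) = (1 + a)/(-3 + a)
P(U, r) = -r/3 (P(U, r) = r*(-1/3) = -r/3)
(437886 + (P(14, R(2))*(-84) - 142))*(W - 135756) = (437886 + (-(1 + 2)/(3*(-3 + 2))*(-84) - 142))*(-34701 - 135756) = (437886 + (-3/(3*(-1))*(-84) - 142))*(-170457) = (437886 + (-(-1)*3/3*(-84) - 142))*(-170457) = (437886 + (-1/3*(-3)*(-84) - 142))*(-170457) = (437886 + (1*(-84) - 142))*(-170457) = (437886 + (-84 - 142))*(-170457) = (437886 - 226)*(-170457) = 437660*(-170457) = -74602210620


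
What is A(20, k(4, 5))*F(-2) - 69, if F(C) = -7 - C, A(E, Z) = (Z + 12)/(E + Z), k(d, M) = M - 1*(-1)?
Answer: -942/13 ≈ -72.462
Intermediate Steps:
k(d, M) = 1 + M (k(d, M) = M + 1 = 1 + M)
A(E, Z) = (12 + Z)/(E + Z)
A(20, k(4, 5))*F(-2) - 69 = ((12 + (1 + 5))/(20 + (1 + 5)))*(-7 - 1*(-2)) - 69 = ((12 + 6)/(20 + 6))*(-7 + 2) - 69 = (18/26)*(-5) - 69 = ((1/26)*18)*(-5) - 69 = (9/13)*(-5) - 69 = -45/13 - 69 = -942/13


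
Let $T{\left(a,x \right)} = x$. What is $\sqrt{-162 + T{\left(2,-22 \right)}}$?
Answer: $2 i \sqrt{46} \approx 13.565 i$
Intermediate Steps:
$\sqrt{-162 + T{\left(2,-22 \right)}} = \sqrt{-162 - 22} = \sqrt{-184} = 2 i \sqrt{46}$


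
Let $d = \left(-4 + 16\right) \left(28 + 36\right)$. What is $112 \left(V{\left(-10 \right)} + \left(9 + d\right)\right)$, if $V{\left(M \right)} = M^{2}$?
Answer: $98224$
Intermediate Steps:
$d = 768$ ($d = 12 \cdot 64 = 768$)
$112 \left(V{\left(-10 \right)} + \left(9 + d\right)\right) = 112 \left(\left(-10\right)^{2} + \left(9 + 768\right)\right) = 112 \left(100 + 777\right) = 112 \cdot 877 = 98224$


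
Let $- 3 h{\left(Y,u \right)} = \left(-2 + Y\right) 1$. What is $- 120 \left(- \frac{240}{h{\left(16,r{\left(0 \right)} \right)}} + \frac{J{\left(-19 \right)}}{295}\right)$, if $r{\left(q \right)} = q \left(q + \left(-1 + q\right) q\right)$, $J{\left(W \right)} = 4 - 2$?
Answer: $- \frac{2549136}{413} \approx -6172.2$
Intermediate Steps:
$J{\left(W \right)} = 2$ ($J{\left(W \right)} = 4 - 2 = 2$)
$r{\left(q \right)} = q \left(q + q \left(-1 + q\right)\right)$
$h{\left(Y,u \right)} = \frac{2}{3} - \frac{Y}{3}$ ($h{\left(Y,u \right)} = - \frac{\left(-2 + Y\right) 1}{3} = - \frac{-2 + Y}{3} = \frac{2}{3} - \frac{Y}{3}$)
$- 120 \left(- \frac{240}{h{\left(16,r{\left(0 \right)} \right)}} + \frac{J{\left(-19 \right)}}{295}\right) = - 120 \left(- \frac{240}{\frac{2}{3} - \frac{16}{3}} + \frac{2}{295}\right) = - 120 \left(- \frac{240}{\frac{2}{3} - \frac{16}{3}} + 2 \cdot \frac{1}{295}\right) = - 120 \left(- \frac{240}{- \frac{14}{3}} + \frac{2}{295}\right) = - 120 \left(\left(-240\right) \left(- \frac{3}{14}\right) + \frac{2}{295}\right) = - 120 \left(\frac{360}{7} + \frac{2}{295}\right) = \left(-120\right) \frac{106214}{2065} = - \frac{2549136}{413}$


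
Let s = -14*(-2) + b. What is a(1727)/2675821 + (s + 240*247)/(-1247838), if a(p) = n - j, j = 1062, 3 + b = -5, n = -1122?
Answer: -80700731746/1669495562499 ≈ -0.048338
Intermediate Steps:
b = -8 (b = -3 - 5 = -8)
s = 20 (s = -14*(-2) - 8 = 28 - 8 = 20)
a(p) = -2184 (a(p) = -1122 - 1*1062 = -1122 - 1062 = -2184)
a(1727)/2675821 + (s + 240*247)/(-1247838) = -2184/2675821 + (20 + 240*247)/(-1247838) = -2184*1/2675821 + (20 + 59280)*(-1/1247838) = -2184/2675821 + 59300*(-1/1247838) = -2184/2675821 - 29650/623919 = -80700731746/1669495562499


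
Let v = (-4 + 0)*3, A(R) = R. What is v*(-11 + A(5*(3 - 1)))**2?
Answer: -12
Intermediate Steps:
v = -12 (v = -4*3 = -12)
v*(-11 + A(5*(3 - 1)))**2 = -12*(-11 + 5*(3 - 1))**2 = -12*(-11 + 5*2)**2 = -12*(-11 + 10)**2 = -12*(-1)**2 = -12*1 = -12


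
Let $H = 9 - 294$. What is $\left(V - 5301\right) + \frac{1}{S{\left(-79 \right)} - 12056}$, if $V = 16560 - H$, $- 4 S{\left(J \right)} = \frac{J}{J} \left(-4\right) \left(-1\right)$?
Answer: $\frac{139186007}{12057} \approx 11544.0$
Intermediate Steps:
$H = -285$ ($H = 9 - 294 = -285$)
$S{\left(J \right)} = -1$ ($S{\left(J \right)} = - \frac{\frac{J}{J} \left(-4\right) \left(-1\right)}{4} = - \frac{1 \left(-4\right) \left(-1\right)}{4} = - \frac{\left(-4\right) \left(-1\right)}{4} = \left(- \frac{1}{4}\right) 4 = -1$)
$V = 16845$ ($V = 16560 - -285 = 16560 + 285 = 16845$)
$\left(V - 5301\right) + \frac{1}{S{\left(-79 \right)} - 12056} = \left(16845 - 5301\right) + \frac{1}{-1 - 12056} = 11544 + \frac{1}{-12057} = 11544 - \frac{1}{12057} = \frac{139186007}{12057}$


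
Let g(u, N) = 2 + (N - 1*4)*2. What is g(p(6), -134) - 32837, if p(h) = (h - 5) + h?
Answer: -33111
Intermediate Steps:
p(h) = -5 + 2*h (p(h) = (-5 + h) + h = -5 + 2*h)
g(u, N) = -6 + 2*N (g(u, N) = 2 + (N - 4)*2 = 2 + (-4 + N)*2 = 2 + (-8 + 2*N) = -6 + 2*N)
g(p(6), -134) - 32837 = (-6 + 2*(-134)) - 32837 = (-6 - 268) - 32837 = -274 - 32837 = -33111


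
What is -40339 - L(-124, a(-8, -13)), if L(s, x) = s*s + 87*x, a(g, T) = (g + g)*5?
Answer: -48755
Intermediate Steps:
a(g, T) = 10*g (a(g, T) = (2*g)*5 = 10*g)
L(s, x) = s**2 + 87*x
-40339 - L(-124, a(-8, -13)) = -40339 - ((-124)**2 + 87*(10*(-8))) = -40339 - (15376 + 87*(-80)) = -40339 - (15376 - 6960) = -40339 - 1*8416 = -40339 - 8416 = -48755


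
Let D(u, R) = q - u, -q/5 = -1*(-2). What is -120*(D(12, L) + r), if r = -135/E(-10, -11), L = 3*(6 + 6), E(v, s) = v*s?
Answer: 30660/11 ≈ 2787.3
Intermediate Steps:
E(v, s) = s*v
q = -10 (q = -(-5)*(-2) = -5*2 = -10)
L = 36 (L = 3*12 = 36)
r = -27/22 (r = -135/((-11*(-10))) = -135/110 = -135*1/110 = -27/22 ≈ -1.2273)
D(u, R) = -10 - u
-120*(D(12, L) + r) = -120*((-10 - 1*12) - 27/22) = -120*((-10 - 12) - 27/22) = -120*(-22 - 27/22) = -120*(-511/22) = 30660/11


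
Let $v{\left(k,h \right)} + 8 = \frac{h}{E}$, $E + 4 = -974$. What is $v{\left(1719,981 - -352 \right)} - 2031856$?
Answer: $- \frac{1987164325}{978} \approx -2.0319 \cdot 10^{6}$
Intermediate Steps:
$E = -978$ ($E = -4 - 974 = -978$)
$v{\left(k,h \right)} = -8 - \frac{h}{978}$ ($v{\left(k,h \right)} = -8 + \frac{h}{-978} = -8 + h \left(- \frac{1}{978}\right) = -8 - \frac{h}{978}$)
$v{\left(1719,981 - -352 \right)} - 2031856 = \left(-8 - \frac{981 - -352}{978}\right) - 2031856 = \left(-8 - \frac{981 + 352}{978}\right) - 2031856 = \left(-8 - \frac{1333}{978}\right) - 2031856 = - \frac{9157}{978} - 2031856 = - \frac{1987164325}{978}$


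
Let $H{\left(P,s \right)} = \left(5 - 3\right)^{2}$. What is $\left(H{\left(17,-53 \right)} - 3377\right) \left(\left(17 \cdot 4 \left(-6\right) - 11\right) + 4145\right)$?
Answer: $-12567798$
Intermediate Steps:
$H{\left(P,s \right)} = 4$ ($H{\left(P,s \right)} = 2^{2} = 4$)
$\left(H{\left(17,-53 \right)} - 3377\right) \left(\left(17 \cdot 4 \left(-6\right) - 11\right) + 4145\right) = \left(4 - 3377\right) \left(\left(17 \cdot 4 \left(-6\right) - 11\right) + 4145\right) = - 3373 \left(\left(17 \left(-24\right) - 11\right) + 4145\right) = - 3373 \left(\left(-408 - 11\right) + 4145\right) = - 3373 \left(-419 + 4145\right) = \left(-3373\right) 3726 = -12567798$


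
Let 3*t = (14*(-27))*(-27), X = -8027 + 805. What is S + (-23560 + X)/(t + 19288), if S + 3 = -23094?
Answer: -262050856/11345 ≈ -23098.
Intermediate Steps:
X = -7222
S = -23097 (S = -3 - 23094 = -23097)
t = 3402 (t = ((14*(-27))*(-27))/3 = (-378*(-27))/3 = (⅓)*10206 = 3402)
S + (-23560 + X)/(t + 19288) = -23097 + (-23560 - 7222)/(3402 + 19288) = -23097 - 30782/22690 = -23097 - 30782*1/22690 = -23097 - 15391/11345 = -262050856/11345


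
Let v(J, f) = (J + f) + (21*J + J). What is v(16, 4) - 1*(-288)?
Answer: 660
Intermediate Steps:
v(J, f) = f + 23*J (v(J, f) = (J + f) + 22*J = f + 23*J)
v(16, 4) - 1*(-288) = (4 + 23*16) - 1*(-288) = (4 + 368) + 288 = 372 + 288 = 660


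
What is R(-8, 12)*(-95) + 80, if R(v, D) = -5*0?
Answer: 80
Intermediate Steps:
R(v, D) = 0
R(-8, 12)*(-95) + 80 = 0*(-95) + 80 = 0 + 80 = 80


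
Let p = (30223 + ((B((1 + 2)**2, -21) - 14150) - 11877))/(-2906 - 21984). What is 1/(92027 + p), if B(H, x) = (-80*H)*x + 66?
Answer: 12445/1145266324 ≈ 1.0866e-5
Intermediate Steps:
B(H, x) = 66 - 80*H*x (B(H, x) = -80*H*x + 66 = 66 - 80*H*x)
p = -9691/12445 (p = (30223 + (((66 - 80*(1 + 2)**2*(-21)) - 14150) - 11877))/(-2906 - 21984) = (30223 + (((66 - 80*3**2*(-21)) - 14150) - 11877))/(-24890) = (30223 + (((66 - 80*9*(-21)) - 14150) - 11877))*(-1/24890) = (30223 + (((66 + 15120) - 14150) - 11877))*(-1/24890) = (30223 + ((15186 - 14150) - 11877))*(-1/24890) = (30223 + (1036 - 11877))*(-1/24890) = (30223 - 10841)*(-1/24890) = 19382*(-1/24890) = -9691/12445 ≈ -0.77871)
1/(92027 + p) = 1/(92027 - 9691/12445) = 1/(1145266324/12445) = 12445/1145266324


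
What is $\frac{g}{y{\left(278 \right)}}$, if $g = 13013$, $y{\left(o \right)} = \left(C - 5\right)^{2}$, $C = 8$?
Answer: $\frac{13013}{9} \approx 1445.9$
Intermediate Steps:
$y{\left(o \right)} = 9$ ($y{\left(o \right)} = \left(8 - 5\right)^{2} = 3^{2} = 9$)
$\frac{g}{y{\left(278 \right)}} = \frac{13013}{9}$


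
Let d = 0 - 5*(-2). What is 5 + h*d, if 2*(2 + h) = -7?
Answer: -50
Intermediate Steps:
h = -11/2 (h = -2 + (½)*(-7) = -2 - 7/2 = -11/2 ≈ -5.5000)
d = 10 (d = 0 + 10 = 10)
5 + h*d = 5 - 11/2*10 = 5 - 55 = -50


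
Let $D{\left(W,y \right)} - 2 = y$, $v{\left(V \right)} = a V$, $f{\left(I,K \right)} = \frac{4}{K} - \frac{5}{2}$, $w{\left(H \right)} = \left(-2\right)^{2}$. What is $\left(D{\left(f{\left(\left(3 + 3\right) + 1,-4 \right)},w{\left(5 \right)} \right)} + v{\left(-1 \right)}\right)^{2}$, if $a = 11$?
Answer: $25$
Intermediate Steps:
$w{\left(H \right)} = 4$
$f{\left(I,K \right)} = - \frac{5}{2} + \frac{4}{K}$ ($f{\left(I,K \right)} = \frac{4}{K} - \frac{5}{2} = - \frac{5}{2} + \frac{4}{K}$)
$v{\left(V \right)} = 11 V$
$D{\left(W,y \right)} = 2 + y$
$\left(D{\left(f{\left(\left(3 + 3\right) + 1,-4 \right)},w{\left(5 \right)} \right)} + v{\left(-1 \right)}\right)^{2} = \left(\left(2 + 4\right) + 11 \left(-1\right)\right)^{2} = \left(6 - 11\right)^{2} = \left(-5\right)^{2} = 25$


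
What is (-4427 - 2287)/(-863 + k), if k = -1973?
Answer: 3357/1418 ≈ 2.3674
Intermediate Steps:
(-4427 - 2287)/(-863 + k) = (-4427 - 2287)/(-863 - 1973) = -6714/(-2836) = -6714*(-1/2836) = 3357/1418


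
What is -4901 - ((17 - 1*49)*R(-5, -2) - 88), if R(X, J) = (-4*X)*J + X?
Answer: -6253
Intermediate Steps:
R(X, J) = X - 4*J*X (R(X, J) = -4*J*X + X = X - 4*J*X)
-4901 - ((17 - 1*49)*R(-5, -2) - 88) = -4901 - ((17 - 1*49)*(-5*(1 - 4*(-2))) - 88) = -4901 - ((17 - 49)*(-5*(1 + 8)) - 88) = -4901 - (-(-160)*9 - 88) = -4901 - (-32*(-45) - 88) = -4901 - (1440 - 88) = -4901 - 1*1352 = -4901 - 1352 = -6253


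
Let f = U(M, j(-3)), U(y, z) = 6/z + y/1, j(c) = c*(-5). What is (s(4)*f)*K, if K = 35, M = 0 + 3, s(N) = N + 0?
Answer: 476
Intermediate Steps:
s(N) = N
j(c) = -5*c
M = 3
U(y, z) = y + 6/z (U(y, z) = 6/z + y*1 = 6/z + y = y + 6/z)
f = 17/5 (f = 3 + 6/((-5*(-3))) = 3 + 6/15 = 3 + 6*(1/15) = 3 + 2/5 = 17/5 ≈ 3.4000)
(s(4)*f)*K = (4*(17/5))*35 = (68/5)*35 = 476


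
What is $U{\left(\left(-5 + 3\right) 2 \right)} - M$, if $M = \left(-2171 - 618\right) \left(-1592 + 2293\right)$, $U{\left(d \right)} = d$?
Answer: $1955085$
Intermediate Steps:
$M = -1955089$ ($M = \left(-2789\right) 701 = -1955089$)
$U{\left(\left(-5 + 3\right) 2 \right)} - M = \left(-5 + 3\right) 2 - -1955089 = \left(-2\right) 2 + 1955089 = -4 + 1955089 = 1955085$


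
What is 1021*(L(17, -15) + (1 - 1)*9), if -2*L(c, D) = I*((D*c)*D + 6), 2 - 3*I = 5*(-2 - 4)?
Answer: -20861072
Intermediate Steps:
I = 32/3 (I = ⅔ - 5*(-2 - 4)/3 = ⅔ - 5*(-6)/3 = ⅔ - ⅓*(-30) = ⅔ + 10 = 32/3 ≈ 10.667)
L(c, D) = -32 - 16*c*D²/3 (L(c, D) = -16*((D*c)*D + 6)/3 = -16*(c*D² + 6)/3 = -16*(6 + c*D²)/3 = -(64 + 32*c*D²/3)/2 = -32 - 16*c*D²/3)
1021*(L(17, -15) + (1 - 1)*9) = 1021*((-32 - 16/3*17*(-15)²) + (1 - 1)*9) = 1021*((-32 - 16/3*17*225) + 0*9) = 1021*((-32 - 20400) + 0) = 1021*(-20432 + 0) = 1021*(-20432) = -20861072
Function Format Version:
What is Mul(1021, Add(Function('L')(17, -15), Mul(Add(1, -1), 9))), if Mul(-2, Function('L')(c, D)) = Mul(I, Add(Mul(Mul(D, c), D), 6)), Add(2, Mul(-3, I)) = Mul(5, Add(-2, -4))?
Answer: -20861072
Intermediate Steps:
I = Rational(32, 3) (I = Add(Rational(2, 3), Mul(Rational(-1, 3), Mul(5, Add(-2, -4)))) = Add(Rational(2, 3), Mul(Rational(-1, 3), Mul(5, -6))) = Add(Rational(2, 3), Mul(Rational(-1, 3), -30)) = Add(Rational(2, 3), 10) = Rational(32, 3) ≈ 10.667)
Function('L')(c, D) = Add(-32, Mul(Rational(-16, 3), c, Pow(D, 2))) (Function('L')(c, D) = Mul(Rational(-1, 2), Mul(Rational(32, 3), Add(Mul(Mul(D, c), D), 6))) = Mul(Rational(-1, 2), Mul(Rational(32, 3), Add(Mul(c, Pow(D, 2)), 6))) = Mul(Rational(-1, 2), Mul(Rational(32, 3), Add(6, Mul(c, Pow(D, 2))))) = Mul(Rational(-1, 2), Add(64, Mul(Rational(32, 3), c, Pow(D, 2)))) = Add(-32, Mul(Rational(-16, 3), c, Pow(D, 2))))
Mul(1021, Add(Function('L')(17, -15), Mul(Add(1, -1), 9))) = Mul(1021, Add(Add(-32, Mul(Rational(-16, 3), 17, Pow(-15, 2))), Mul(Add(1, -1), 9))) = Mul(1021, Add(Add(-32, Mul(Rational(-16, 3), 17, 225)), Mul(0, 9))) = Mul(1021, Add(Add(-32, -20400), 0)) = Mul(1021, Add(-20432, 0)) = Mul(1021, -20432) = -20861072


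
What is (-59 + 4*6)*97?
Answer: -3395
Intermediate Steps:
(-59 + 4*6)*97 = (-59 + 24)*97 = -35*97 = -3395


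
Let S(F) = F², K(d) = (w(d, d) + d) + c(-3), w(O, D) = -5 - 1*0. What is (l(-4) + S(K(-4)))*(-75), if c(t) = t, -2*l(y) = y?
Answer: -10950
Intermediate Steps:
l(y) = -y/2
w(O, D) = -5 (w(O, D) = -5 + 0 = -5)
K(d) = -8 + d (K(d) = (-5 + d) - 3 = -8 + d)
(l(-4) + S(K(-4)))*(-75) = (-½*(-4) + (-8 - 4)²)*(-75) = (2 + (-12)²)*(-75) = (2 + 144)*(-75) = 146*(-75) = -10950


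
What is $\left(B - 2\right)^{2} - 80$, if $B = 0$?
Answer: $-76$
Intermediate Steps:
$\left(B - 2\right)^{2} - 80 = \left(0 - 2\right)^{2} - 80 = \left(-2\right)^{2} - 80 = 4 - 80 = -76$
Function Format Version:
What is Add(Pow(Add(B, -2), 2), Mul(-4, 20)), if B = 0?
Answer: -76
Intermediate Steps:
Add(Pow(Add(B, -2), 2), Mul(-4, 20)) = Add(Pow(Add(0, -2), 2), Mul(-4, 20)) = Add(Pow(-2, 2), -80) = Add(4, -80) = -76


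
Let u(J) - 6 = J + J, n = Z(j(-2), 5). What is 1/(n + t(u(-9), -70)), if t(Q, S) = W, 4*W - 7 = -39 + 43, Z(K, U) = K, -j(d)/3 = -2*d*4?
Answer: -4/181 ≈ -0.022099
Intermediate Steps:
j(d) = 24*d (j(d) = -3*(-2*d)*4 = -(-24)*d = 24*d)
n = -48 (n = 24*(-2) = -48)
u(J) = 6 + 2*J (u(J) = 6 + (J + J) = 6 + 2*J)
W = 11/4 (W = 7/4 + (-39 + 43)/4 = 7/4 + (¼)*4 = 7/4 + 1 = 11/4 ≈ 2.7500)
t(Q, S) = 11/4
1/(n + t(u(-9), -70)) = 1/(-48 + 11/4) = 1/(-181/4) = -4/181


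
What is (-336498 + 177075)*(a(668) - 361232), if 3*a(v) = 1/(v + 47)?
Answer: 3743264789009/65 ≈ 5.7589e+10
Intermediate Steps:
a(v) = 1/(3*(47 + v)) (a(v) = 1/(3*(v + 47)) = 1/(3*(47 + v)))
(-336498 + 177075)*(a(668) - 361232) = (-336498 + 177075)*(1/(3*(47 + 668)) - 361232) = -159423*((⅓)/715 - 361232) = -159423*((⅓)*(1/715) - 361232) = -159423*(1/2145 - 361232) = -159423*(-774842639/2145) = 3743264789009/65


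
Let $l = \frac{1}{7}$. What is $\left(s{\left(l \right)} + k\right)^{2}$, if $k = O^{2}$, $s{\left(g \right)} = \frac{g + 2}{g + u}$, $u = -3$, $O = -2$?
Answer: $\frac{169}{16} \approx 10.563$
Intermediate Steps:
$l = \frac{1}{7} \approx 0.14286$
$s{\left(g \right)} = \frac{2 + g}{-3 + g}$ ($s{\left(g \right)} = \frac{g + 2}{g - 3} = \frac{2 + g}{-3 + g}$)
$k = 4$ ($k = \left(-2\right)^{2} = 4$)
$\left(s{\left(l \right)} + k\right)^{2} = \left(\frac{2 + \frac{1}{7}}{-3 + \frac{1}{7}} + 4\right)^{2} = \left(\frac{1}{- \frac{20}{7}} \cdot \frac{15}{7} + 4\right)^{2} = \left(\left(- \frac{7}{20}\right) \frac{15}{7} + 4\right)^{2} = \left(- \frac{3}{4} + 4\right)^{2} = \left(\frac{13}{4}\right)^{2} = \frac{169}{16}$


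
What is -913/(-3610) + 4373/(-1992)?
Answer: -6983917/3595560 ≈ -1.9424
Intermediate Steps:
-913/(-3610) + 4373/(-1992) = -913*(-1/3610) + 4373*(-1/1992) = 913/3610 - 4373/1992 = -6983917/3595560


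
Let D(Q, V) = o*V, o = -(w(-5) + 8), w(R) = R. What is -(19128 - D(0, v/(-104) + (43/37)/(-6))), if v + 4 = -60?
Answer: -18402353/962 ≈ -19129.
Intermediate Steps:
v = -64 (v = -4 - 60 = -64)
o = -3 (o = -(-5 + 8) = -1*3 = -3)
D(Q, V) = -3*V
-(19128 - D(0, v/(-104) + (43/37)/(-6))) = -(19128 - (-3)*(-64/(-104) + (43/37)/(-6))) = -(19128 - (-3)*(-64*(-1/104) + (43*(1/37))*(-⅙))) = -(19128 - (-3)*(8/13 + (43/37)*(-⅙))) = -(19128 - (-3)*(8/13 - 43/222)) = -(19128 - (-3)*1217/2886) = -(19128 - 1*(-1217/962)) = -(19128 + 1217/962) = -1*18402353/962 = -18402353/962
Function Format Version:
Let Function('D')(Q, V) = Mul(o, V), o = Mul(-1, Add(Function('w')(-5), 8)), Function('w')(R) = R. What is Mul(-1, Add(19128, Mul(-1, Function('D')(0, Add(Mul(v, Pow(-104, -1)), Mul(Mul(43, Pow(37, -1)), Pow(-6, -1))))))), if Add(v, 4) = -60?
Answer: Rational(-18402353, 962) ≈ -19129.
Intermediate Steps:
v = -64 (v = Add(-4, -60) = -64)
o = -3 (o = Mul(-1, Add(-5, 8)) = Mul(-1, 3) = -3)
Function('D')(Q, V) = Mul(-3, V)
Mul(-1, Add(19128, Mul(-1, Function('D')(0, Add(Mul(v, Pow(-104, -1)), Mul(Mul(43, Pow(37, -1)), Pow(-6, -1))))))) = Mul(-1, Add(19128, Mul(-1, Mul(-3, Add(Mul(-64, Pow(-104, -1)), Mul(Mul(43, Pow(37, -1)), Pow(-6, -1))))))) = Mul(-1, Add(19128, Mul(-1, Mul(-3, Add(Mul(-64, Rational(-1, 104)), Mul(Mul(43, Rational(1, 37)), Rational(-1, 6))))))) = Mul(-1, Add(19128, Mul(-1, Mul(-3, Add(Rational(8, 13), Mul(Rational(43, 37), Rational(-1, 6))))))) = Mul(-1, Add(19128, Mul(-1, Mul(-3, Add(Rational(8, 13), Rational(-43, 222)))))) = Mul(-1, Add(19128, Mul(-1, Mul(-3, Rational(1217, 2886))))) = Mul(-1, Add(19128, Mul(-1, Rational(-1217, 962)))) = Mul(-1, Add(19128, Rational(1217, 962))) = Mul(-1, Rational(18402353, 962)) = Rational(-18402353, 962)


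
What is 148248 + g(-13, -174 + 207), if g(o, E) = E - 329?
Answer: 147952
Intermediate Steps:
g(o, E) = -329 + E
148248 + g(-13, -174 + 207) = 148248 + (-329 + (-174 + 207)) = 148248 + (-329 + 33) = 148248 - 296 = 147952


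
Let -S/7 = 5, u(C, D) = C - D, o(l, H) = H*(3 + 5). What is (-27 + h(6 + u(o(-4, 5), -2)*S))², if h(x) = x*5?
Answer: 53978409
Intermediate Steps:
o(l, H) = 8*H (o(l, H) = H*8 = 8*H)
S = -35 (S = -7*5 = -35)
h(x) = 5*x
(-27 + h(6 + u(o(-4, 5), -2)*S))² = (-27 + 5*(6 + (8*5 - 1*(-2))*(-35)))² = (-27 + 5*(6 + (40 + 2)*(-35)))² = (-27 + 5*(6 + 42*(-35)))² = (-27 + 5*(6 - 1470))² = (-27 + 5*(-1464))² = (-27 - 7320)² = (-7347)² = 53978409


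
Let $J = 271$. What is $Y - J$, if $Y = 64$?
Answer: $-207$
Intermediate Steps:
$Y - J = 64 - 271 = -207$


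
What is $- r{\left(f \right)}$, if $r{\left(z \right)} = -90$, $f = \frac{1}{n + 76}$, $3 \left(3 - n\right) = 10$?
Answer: $90$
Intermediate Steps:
$n = - \frac{1}{3}$ ($n = 3 - \frac{10}{3} = - \frac{1}{3} \approx -0.33333$)
$f = \frac{3}{227}$ ($f = \frac{1}{- \frac{1}{3} + 76} = \frac{1}{\frac{227}{3}} = \frac{3}{227} \approx 0.013216$)
$- r{\left(f \right)} = \left(-1\right) \left(-90\right) = 90$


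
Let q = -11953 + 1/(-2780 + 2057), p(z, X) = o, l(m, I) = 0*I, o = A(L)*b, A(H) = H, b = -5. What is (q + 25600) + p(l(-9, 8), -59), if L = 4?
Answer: 9852320/723 ≈ 13627.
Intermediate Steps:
o = -20 (o = 4*(-5) = -20)
l(m, I) = 0
p(z, X) = -20
q = -8642020/723 (q = -11953 + 1/(-723) = -11953 - 1/723 = -8642020/723 ≈ -11953.)
(q + 25600) + p(l(-9, 8), -59) = (-8642020/723 + 25600) - 20 = 9866780/723 - 20 = 9852320/723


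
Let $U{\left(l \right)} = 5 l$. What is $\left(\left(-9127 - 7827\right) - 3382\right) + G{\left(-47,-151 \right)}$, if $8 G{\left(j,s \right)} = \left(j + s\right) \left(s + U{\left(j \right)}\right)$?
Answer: $- \frac{21565}{2} \approx -10783.0$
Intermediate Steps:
$G{\left(j,s \right)} = \frac{\left(j + s\right) \left(s + 5 j\right)}{8}$
$\left(\left(-9127 - 7827\right) - 3382\right) + G{\left(-47,-151 \right)} = \left(\left(-9127 - 7827\right) - 3382\right) + \left(\frac{\left(-151\right)^{2}}{8} + \frac{5 \left(-47\right)^{2}}{8} + \frac{3}{4} \left(-47\right) \left(-151\right)\right) = \left(-16954 - 3382\right) + \left(\frac{1}{8} \cdot 22801 + \frac{5}{8} \cdot 2209 + \frac{21291}{4}\right) = -20336 + \left(\frac{22801}{8} + \frac{11045}{8} + \frac{21291}{4}\right) = -20336 + \frac{19107}{2} = - \frac{21565}{2}$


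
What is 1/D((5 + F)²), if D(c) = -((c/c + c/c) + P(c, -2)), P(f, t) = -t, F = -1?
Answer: -¼ ≈ -0.25000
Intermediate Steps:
D(c) = -4 (D(c) = -((c/c + c/c) - 1*(-2)) = -((1 + 1) + 2) = -(2 + 2) = -1*4 = -4)
1/D((5 + F)²) = 1/(-4) = -¼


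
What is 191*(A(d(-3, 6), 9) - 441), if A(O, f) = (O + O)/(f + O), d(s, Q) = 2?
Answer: -925777/11 ≈ -84162.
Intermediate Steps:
A(O, f) = 2*O/(O + f) (A(O, f) = (2*O)/(O + f) = 2*O/(O + f))
191*(A(d(-3, 6), 9) - 441) = 191*(2*2/(2 + 9) - 441) = 191*(2*2/11 - 441) = 191*(2*2*(1/11) - 441) = 191*(4/11 - 441) = 191*(-4847/11) = -925777/11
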